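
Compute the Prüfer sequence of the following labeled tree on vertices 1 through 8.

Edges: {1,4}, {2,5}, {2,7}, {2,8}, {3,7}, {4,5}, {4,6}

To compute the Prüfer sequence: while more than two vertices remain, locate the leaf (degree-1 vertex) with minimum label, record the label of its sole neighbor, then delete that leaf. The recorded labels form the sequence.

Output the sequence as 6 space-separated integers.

Step 1: leaves = {1,3,6,8}. Remove smallest leaf 1, emit neighbor 4.
Step 2: leaves = {3,6,8}. Remove smallest leaf 3, emit neighbor 7.
Step 3: leaves = {6,7,8}. Remove smallest leaf 6, emit neighbor 4.
Step 4: leaves = {4,7,8}. Remove smallest leaf 4, emit neighbor 5.
Step 5: leaves = {5,7,8}. Remove smallest leaf 5, emit neighbor 2.
Step 6: leaves = {7,8}. Remove smallest leaf 7, emit neighbor 2.
Done: 2 vertices remain (2, 8). Sequence = [4 7 4 5 2 2]

Answer: 4 7 4 5 2 2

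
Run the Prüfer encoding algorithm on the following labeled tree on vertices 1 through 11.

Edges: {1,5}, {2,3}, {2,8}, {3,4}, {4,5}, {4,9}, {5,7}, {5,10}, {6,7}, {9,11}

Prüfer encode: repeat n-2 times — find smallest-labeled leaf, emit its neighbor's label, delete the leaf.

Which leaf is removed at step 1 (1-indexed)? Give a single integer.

Step 1: current leaves = {1,6,8,10,11}. Remove leaf 1 (neighbor: 5).

Answer: 1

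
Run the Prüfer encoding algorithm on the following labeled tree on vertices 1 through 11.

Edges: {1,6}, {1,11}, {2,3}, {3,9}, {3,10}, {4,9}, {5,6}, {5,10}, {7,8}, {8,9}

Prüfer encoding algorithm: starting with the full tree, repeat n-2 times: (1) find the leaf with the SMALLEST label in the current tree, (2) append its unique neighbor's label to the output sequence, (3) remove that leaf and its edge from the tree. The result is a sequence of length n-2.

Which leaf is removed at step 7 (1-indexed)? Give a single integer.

Answer: 10

Derivation:
Step 1: current leaves = {2,4,7,11}. Remove leaf 2 (neighbor: 3).
Step 2: current leaves = {4,7,11}. Remove leaf 4 (neighbor: 9).
Step 3: current leaves = {7,11}. Remove leaf 7 (neighbor: 8).
Step 4: current leaves = {8,11}. Remove leaf 8 (neighbor: 9).
Step 5: current leaves = {9,11}. Remove leaf 9 (neighbor: 3).
Step 6: current leaves = {3,11}. Remove leaf 3 (neighbor: 10).
Step 7: current leaves = {10,11}. Remove leaf 10 (neighbor: 5).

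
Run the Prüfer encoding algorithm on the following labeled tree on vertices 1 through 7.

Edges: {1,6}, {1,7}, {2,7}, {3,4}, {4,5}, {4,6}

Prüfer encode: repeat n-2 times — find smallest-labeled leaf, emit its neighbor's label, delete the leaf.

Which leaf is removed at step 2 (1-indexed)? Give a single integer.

Answer: 3

Derivation:
Step 1: current leaves = {2,3,5}. Remove leaf 2 (neighbor: 7).
Step 2: current leaves = {3,5,7}. Remove leaf 3 (neighbor: 4).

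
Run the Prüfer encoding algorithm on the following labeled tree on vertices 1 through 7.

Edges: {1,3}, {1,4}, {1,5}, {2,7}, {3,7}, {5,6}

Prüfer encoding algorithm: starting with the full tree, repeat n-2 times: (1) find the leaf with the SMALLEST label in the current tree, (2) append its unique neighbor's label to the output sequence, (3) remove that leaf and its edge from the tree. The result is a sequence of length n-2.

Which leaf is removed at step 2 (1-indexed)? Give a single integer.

Step 1: current leaves = {2,4,6}. Remove leaf 2 (neighbor: 7).
Step 2: current leaves = {4,6,7}. Remove leaf 4 (neighbor: 1).

Answer: 4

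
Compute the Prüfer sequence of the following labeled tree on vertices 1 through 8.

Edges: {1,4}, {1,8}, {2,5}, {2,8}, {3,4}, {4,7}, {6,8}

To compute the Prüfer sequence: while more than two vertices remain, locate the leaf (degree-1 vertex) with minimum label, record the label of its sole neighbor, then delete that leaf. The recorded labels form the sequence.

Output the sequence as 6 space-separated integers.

Step 1: leaves = {3,5,6,7}. Remove smallest leaf 3, emit neighbor 4.
Step 2: leaves = {5,6,7}. Remove smallest leaf 5, emit neighbor 2.
Step 3: leaves = {2,6,7}. Remove smallest leaf 2, emit neighbor 8.
Step 4: leaves = {6,7}. Remove smallest leaf 6, emit neighbor 8.
Step 5: leaves = {7,8}. Remove smallest leaf 7, emit neighbor 4.
Step 6: leaves = {4,8}. Remove smallest leaf 4, emit neighbor 1.
Done: 2 vertices remain (1, 8). Sequence = [4 2 8 8 4 1]

Answer: 4 2 8 8 4 1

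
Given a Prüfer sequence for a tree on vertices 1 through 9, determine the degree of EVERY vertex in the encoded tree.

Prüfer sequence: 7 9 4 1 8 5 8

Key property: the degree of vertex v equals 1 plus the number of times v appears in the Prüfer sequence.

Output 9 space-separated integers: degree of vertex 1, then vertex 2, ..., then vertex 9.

p_1 = 7: count[7] becomes 1
p_2 = 9: count[9] becomes 1
p_3 = 4: count[4] becomes 1
p_4 = 1: count[1] becomes 1
p_5 = 8: count[8] becomes 1
p_6 = 5: count[5] becomes 1
p_7 = 8: count[8] becomes 2
Degrees (1 + count): deg[1]=1+1=2, deg[2]=1+0=1, deg[3]=1+0=1, deg[4]=1+1=2, deg[5]=1+1=2, deg[6]=1+0=1, deg[7]=1+1=2, deg[8]=1+2=3, deg[9]=1+1=2

Answer: 2 1 1 2 2 1 2 3 2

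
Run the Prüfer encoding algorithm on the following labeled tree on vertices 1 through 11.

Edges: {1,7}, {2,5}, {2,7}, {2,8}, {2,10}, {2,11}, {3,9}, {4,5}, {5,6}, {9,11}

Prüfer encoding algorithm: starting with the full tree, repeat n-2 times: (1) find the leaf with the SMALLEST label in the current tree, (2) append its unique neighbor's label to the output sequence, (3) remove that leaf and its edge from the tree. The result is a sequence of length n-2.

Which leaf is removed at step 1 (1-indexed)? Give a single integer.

Answer: 1

Derivation:
Step 1: current leaves = {1,3,4,6,8,10}. Remove leaf 1 (neighbor: 7).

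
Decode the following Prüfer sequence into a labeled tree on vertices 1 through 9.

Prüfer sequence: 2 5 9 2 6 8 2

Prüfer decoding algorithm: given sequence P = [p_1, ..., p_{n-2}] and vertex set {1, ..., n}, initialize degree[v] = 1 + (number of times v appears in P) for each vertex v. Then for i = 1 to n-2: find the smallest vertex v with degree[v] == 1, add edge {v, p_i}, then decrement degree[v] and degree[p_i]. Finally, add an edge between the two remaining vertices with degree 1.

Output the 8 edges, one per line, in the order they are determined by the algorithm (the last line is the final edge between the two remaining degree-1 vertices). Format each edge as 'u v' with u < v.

Answer: 1 2
3 5
4 9
2 5
6 7
6 8
2 8
2 9

Derivation:
Initial degrees: {1:1, 2:4, 3:1, 4:1, 5:2, 6:2, 7:1, 8:2, 9:2}
Step 1: smallest deg-1 vertex = 1, p_1 = 2. Add edge {1,2}. Now deg[1]=0, deg[2]=3.
Step 2: smallest deg-1 vertex = 3, p_2 = 5. Add edge {3,5}. Now deg[3]=0, deg[5]=1.
Step 3: smallest deg-1 vertex = 4, p_3 = 9. Add edge {4,9}. Now deg[4]=0, deg[9]=1.
Step 4: smallest deg-1 vertex = 5, p_4 = 2. Add edge {2,5}. Now deg[5]=0, deg[2]=2.
Step 5: smallest deg-1 vertex = 7, p_5 = 6. Add edge {6,7}. Now deg[7]=0, deg[6]=1.
Step 6: smallest deg-1 vertex = 6, p_6 = 8. Add edge {6,8}. Now deg[6]=0, deg[8]=1.
Step 7: smallest deg-1 vertex = 8, p_7 = 2. Add edge {2,8}. Now deg[8]=0, deg[2]=1.
Final: two remaining deg-1 vertices are 2, 9. Add edge {2,9}.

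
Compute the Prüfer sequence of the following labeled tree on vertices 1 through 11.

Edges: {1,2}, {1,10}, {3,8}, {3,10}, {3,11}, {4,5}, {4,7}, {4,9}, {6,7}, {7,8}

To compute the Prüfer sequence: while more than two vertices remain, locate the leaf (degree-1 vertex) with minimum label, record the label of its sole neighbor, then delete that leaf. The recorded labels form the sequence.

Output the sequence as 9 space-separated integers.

Answer: 1 10 4 7 4 7 8 3 3

Derivation:
Step 1: leaves = {2,5,6,9,11}. Remove smallest leaf 2, emit neighbor 1.
Step 2: leaves = {1,5,6,9,11}. Remove smallest leaf 1, emit neighbor 10.
Step 3: leaves = {5,6,9,10,11}. Remove smallest leaf 5, emit neighbor 4.
Step 4: leaves = {6,9,10,11}. Remove smallest leaf 6, emit neighbor 7.
Step 5: leaves = {9,10,11}. Remove smallest leaf 9, emit neighbor 4.
Step 6: leaves = {4,10,11}. Remove smallest leaf 4, emit neighbor 7.
Step 7: leaves = {7,10,11}. Remove smallest leaf 7, emit neighbor 8.
Step 8: leaves = {8,10,11}. Remove smallest leaf 8, emit neighbor 3.
Step 9: leaves = {10,11}. Remove smallest leaf 10, emit neighbor 3.
Done: 2 vertices remain (3, 11). Sequence = [1 10 4 7 4 7 8 3 3]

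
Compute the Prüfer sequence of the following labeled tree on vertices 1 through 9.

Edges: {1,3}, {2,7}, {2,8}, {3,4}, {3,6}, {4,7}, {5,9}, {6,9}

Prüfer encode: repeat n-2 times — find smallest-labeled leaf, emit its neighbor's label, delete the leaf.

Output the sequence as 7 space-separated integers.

Step 1: leaves = {1,5,8}. Remove smallest leaf 1, emit neighbor 3.
Step 2: leaves = {5,8}. Remove smallest leaf 5, emit neighbor 9.
Step 3: leaves = {8,9}. Remove smallest leaf 8, emit neighbor 2.
Step 4: leaves = {2,9}. Remove smallest leaf 2, emit neighbor 7.
Step 5: leaves = {7,9}. Remove smallest leaf 7, emit neighbor 4.
Step 6: leaves = {4,9}. Remove smallest leaf 4, emit neighbor 3.
Step 7: leaves = {3,9}. Remove smallest leaf 3, emit neighbor 6.
Done: 2 vertices remain (6, 9). Sequence = [3 9 2 7 4 3 6]

Answer: 3 9 2 7 4 3 6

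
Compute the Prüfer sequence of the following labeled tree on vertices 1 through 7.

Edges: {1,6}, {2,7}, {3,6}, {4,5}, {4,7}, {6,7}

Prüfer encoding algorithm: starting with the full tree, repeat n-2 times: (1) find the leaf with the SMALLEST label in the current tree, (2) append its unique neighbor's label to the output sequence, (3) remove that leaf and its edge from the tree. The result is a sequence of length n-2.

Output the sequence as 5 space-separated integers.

Answer: 6 7 6 4 7

Derivation:
Step 1: leaves = {1,2,3,5}. Remove smallest leaf 1, emit neighbor 6.
Step 2: leaves = {2,3,5}. Remove smallest leaf 2, emit neighbor 7.
Step 3: leaves = {3,5}. Remove smallest leaf 3, emit neighbor 6.
Step 4: leaves = {5,6}. Remove smallest leaf 5, emit neighbor 4.
Step 5: leaves = {4,6}. Remove smallest leaf 4, emit neighbor 7.
Done: 2 vertices remain (6, 7). Sequence = [6 7 6 4 7]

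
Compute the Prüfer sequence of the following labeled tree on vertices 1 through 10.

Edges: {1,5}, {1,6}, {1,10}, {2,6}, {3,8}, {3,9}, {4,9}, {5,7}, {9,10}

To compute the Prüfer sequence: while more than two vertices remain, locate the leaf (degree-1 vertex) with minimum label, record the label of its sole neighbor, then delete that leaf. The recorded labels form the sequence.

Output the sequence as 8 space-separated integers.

Step 1: leaves = {2,4,7,8}. Remove smallest leaf 2, emit neighbor 6.
Step 2: leaves = {4,6,7,8}. Remove smallest leaf 4, emit neighbor 9.
Step 3: leaves = {6,7,8}. Remove smallest leaf 6, emit neighbor 1.
Step 4: leaves = {7,8}. Remove smallest leaf 7, emit neighbor 5.
Step 5: leaves = {5,8}. Remove smallest leaf 5, emit neighbor 1.
Step 6: leaves = {1,8}. Remove smallest leaf 1, emit neighbor 10.
Step 7: leaves = {8,10}. Remove smallest leaf 8, emit neighbor 3.
Step 8: leaves = {3,10}. Remove smallest leaf 3, emit neighbor 9.
Done: 2 vertices remain (9, 10). Sequence = [6 9 1 5 1 10 3 9]

Answer: 6 9 1 5 1 10 3 9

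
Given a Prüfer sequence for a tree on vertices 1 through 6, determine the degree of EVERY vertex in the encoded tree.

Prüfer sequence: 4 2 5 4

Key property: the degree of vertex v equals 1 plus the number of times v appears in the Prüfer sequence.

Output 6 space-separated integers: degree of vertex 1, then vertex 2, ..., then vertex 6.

Answer: 1 2 1 3 2 1

Derivation:
p_1 = 4: count[4] becomes 1
p_2 = 2: count[2] becomes 1
p_3 = 5: count[5] becomes 1
p_4 = 4: count[4] becomes 2
Degrees (1 + count): deg[1]=1+0=1, deg[2]=1+1=2, deg[3]=1+0=1, deg[4]=1+2=3, deg[5]=1+1=2, deg[6]=1+0=1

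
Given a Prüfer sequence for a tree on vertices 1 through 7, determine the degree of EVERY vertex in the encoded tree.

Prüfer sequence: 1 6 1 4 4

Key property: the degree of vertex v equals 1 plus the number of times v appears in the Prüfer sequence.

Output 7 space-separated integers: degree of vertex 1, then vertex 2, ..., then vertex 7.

p_1 = 1: count[1] becomes 1
p_2 = 6: count[6] becomes 1
p_3 = 1: count[1] becomes 2
p_4 = 4: count[4] becomes 1
p_5 = 4: count[4] becomes 2
Degrees (1 + count): deg[1]=1+2=3, deg[2]=1+0=1, deg[3]=1+0=1, deg[4]=1+2=3, deg[5]=1+0=1, deg[6]=1+1=2, deg[7]=1+0=1

Answer: 3 1 1 3 1 2 1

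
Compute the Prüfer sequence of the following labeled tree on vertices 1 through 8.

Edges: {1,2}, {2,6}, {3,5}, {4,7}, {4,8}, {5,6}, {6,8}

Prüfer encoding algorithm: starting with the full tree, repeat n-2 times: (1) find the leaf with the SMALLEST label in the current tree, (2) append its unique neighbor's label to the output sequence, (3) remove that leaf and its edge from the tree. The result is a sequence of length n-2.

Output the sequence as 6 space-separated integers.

Answer: 2 6 5 6 8 4

Derivation:
Step 1: leaves = {1,3,7}. Remove smallest leaf 1, emit neighbor 2.
Step 2: leaves = {2,3,7}. Remove smallest leaf 2, emit neighbor 6.
Step 3: leaves = {3,7}. Remove smallest leaf 3, emit neighbor 5.
Step 4: leaves = {5,7}. Remove smallest leaf 5, emit neighbor 6.
Step 5: leaves = {6,7}. Remove smallest leaf 6, emit neighbor 8.
Step 6: leaves = {7,8}. Remove smallest leaf 7, emit neighbor 4.
Done: 2 vertices remain (4, 8). Sequence = [2 6 5 6 8 4]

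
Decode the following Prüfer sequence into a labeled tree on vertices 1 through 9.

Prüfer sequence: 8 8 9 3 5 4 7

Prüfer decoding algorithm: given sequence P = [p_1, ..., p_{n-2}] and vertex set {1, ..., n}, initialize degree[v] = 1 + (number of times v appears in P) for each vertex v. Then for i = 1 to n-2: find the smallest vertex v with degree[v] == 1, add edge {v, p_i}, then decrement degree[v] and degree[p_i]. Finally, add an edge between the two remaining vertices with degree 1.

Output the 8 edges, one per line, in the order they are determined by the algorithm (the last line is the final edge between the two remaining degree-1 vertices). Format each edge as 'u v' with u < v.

Answer: 1 8
2 8
6 9
3 8
3 5
4 5
4 7
7 9

Derivation:
Initial degrees: {1:1, 2:1, 3:2, 4:2, 5:2, 6:1, 7:2, 8:3, 9:2}
Step 1: smallest deg-1 vertex = 1, p_1 = 8. Add edge {1,8}. Now deg[1]=0, deg[8]=2.
Step 2: smallest deg-1 vertex = 2, p_2 = 8. Add edge {2,8}. Now deg[2]=0, deg[8]=1.
Step 3: smallest deg-1 vertex = 6, p_3 = 9. Add edge {6,9}. Now deg[6]=0, deg[9]=1.
Step 4: smallest deg-1 vertex = 8, p_4 = 3. Add edge {3,8}. Now deg[8]=0, deg[3]=1.
Step 5: smallest deg-1 vertex = 3, p_5 = 5. Add edge {3,5}. Now deg[3]=0, deg[5]=1.
Step 6: smallest deg-1 vertex = 5, p_6 = 4. Add edge {4,5}. Now deg[5]=0, deg[4]=1.
Step 7: smallest deg-1 vertex = 4, p_7 = 7. Add edge {4,7}. Now deg[4]=0, deg[7]=1.
Final: two remaining deg-1 vertices are 7, 9. Add edge {7,9}.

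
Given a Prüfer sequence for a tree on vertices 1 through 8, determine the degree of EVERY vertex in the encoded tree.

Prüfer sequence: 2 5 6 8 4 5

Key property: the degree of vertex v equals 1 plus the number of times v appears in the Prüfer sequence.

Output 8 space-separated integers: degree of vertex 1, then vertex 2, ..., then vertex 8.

Answer: 1 2 1 2 3 2 1 2

Derivation:
p_1 = 2: count[2] becomes 1
p_2 = 5: count[5] becomes 1
p_3 = 6: count[6] becomes 1
p_4 = 8: count[8] becomes 1
p_5 = 4: count[4] becomes 1
p_6 = 5: count[5] becomes 2
Degrees (1 + count): deg[1]=1+0=1, deg[2]=1+1=2, deg[3]=1+0=1, deg[4]=1+1=2, deg[5]=1+2=3, deg[6]=1+1=2, deg[7]=1+0=1, deg[8]=1+1=2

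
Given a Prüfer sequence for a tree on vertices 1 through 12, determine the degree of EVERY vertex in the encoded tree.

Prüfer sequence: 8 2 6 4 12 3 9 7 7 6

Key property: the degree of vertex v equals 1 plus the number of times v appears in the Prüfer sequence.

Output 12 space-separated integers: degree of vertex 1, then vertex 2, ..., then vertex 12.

Answer: 1 2 2 2 1 3 3 2 2 1 1 2

Derivation:
p_1 = 8: count[8] becomes 1
p_2 = 2: count[2] becomes 1
p_3 = 6: count[6] becomes 1
p_4 = 4: count[4] becomes 1
p_5 = 12: count[12] becomes 1
p_6 = 3: count[3] becomes 1
p_7 = 9: count[9] becomes 1
p_8 = 7: count[7] becomes 1
p_9 = 7: count[7] becomes 2
p_10 = 6: count[6] becomes 2
Degrees (1 + count): deg[1]=1+0=1, deg[2]=1+1=2, deg[3]=1+1=2, deg[4]=1+1=2, deg[5]=1+0=1, deg[6]=1+2=3, deg[7]=1+2=3, deg[8]=1+1=2, deg[9]=1+1=2, deg[10]=1+0=1, deg[11]=1+0=1, deg[12]=1+1=2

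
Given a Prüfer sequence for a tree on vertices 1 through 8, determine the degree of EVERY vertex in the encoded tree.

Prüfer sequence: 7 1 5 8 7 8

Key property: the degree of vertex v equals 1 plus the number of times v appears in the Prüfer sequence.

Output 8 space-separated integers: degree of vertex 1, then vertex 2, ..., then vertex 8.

p_1 = 7: count[7] becomes 1
p_2 = 1: count[1] becomes 1
p_3 = 5: count[5] becomes 1
p_4 = 8: count[8] becomes 1
p_5 = 7: count[7] becomes 2
p_6 = 8: count[8] becomes 2
Degrees (1 + count): deg[1]=1+1=2, deg[2]=1+0=1, deg[3]=1+0=1, deg[4]=1+0=1, deg[5]=1+1=2, deg[6]=1+0=1, deg[7]=1+2=3, deg[8]=1+2=3

Answer: 2 1 1 1 2 1 3 3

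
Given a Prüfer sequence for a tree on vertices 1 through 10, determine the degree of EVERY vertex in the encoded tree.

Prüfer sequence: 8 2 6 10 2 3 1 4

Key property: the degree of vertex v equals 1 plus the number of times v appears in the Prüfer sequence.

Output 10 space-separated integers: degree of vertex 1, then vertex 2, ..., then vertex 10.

Answer: 2 3 2 2 1 2 1 2 1 2

Derivation:
p_1 = 8: count[8] becomes 1
p_2 = 2: count[2] becomes 1
p_3 = 6: count[6] becomes 1
p_4 = 10: count[10] becomes 1
p_5 = 2: count[2] becomes 2
p_6 = 3: count[3] becomes 1
p_7 = 1: count[1] becomes 1
p_8 = 4: count[4] becomes 1
Degrees (1 + count): deg[1]=1+1=2, deg[2]=1+2=3, deg[3]=1+1=2, deg[4]=1+1=2, deg[5]=1+0=1, deg[6]=1+1=2, deg[7]=1+0=1, deg[8]=1+1=2, deg[9]=1+0=1, deg[10]=1+1=2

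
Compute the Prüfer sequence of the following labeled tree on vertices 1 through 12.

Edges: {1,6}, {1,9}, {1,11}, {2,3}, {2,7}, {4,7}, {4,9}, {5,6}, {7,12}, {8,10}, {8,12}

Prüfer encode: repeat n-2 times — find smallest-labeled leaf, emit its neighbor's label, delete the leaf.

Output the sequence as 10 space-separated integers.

Step 1: leaves = {3,5,10,11}. Remove smallest leaf 3, emit neighbor 2.
Step 2: leaves = {2,5,10,11}. Remove smallest leaf 2, emit neighbor 7.
Step 3: leaves = {5,10,11}. Remove smallest leaf 5, emit neighbor 6.
Step 4: leaves = {6,10,11}. Remove smallest leaf 6, emit neighbor 1.
Step 5: leaves = {10,11}. Remove smallest leaf 10, emit neighbor 8.
Step 6: leaves = {8,11}. Remove smallest leaf 8, emit neighbor 12.
Step 7: leaves = {11,12}. Remove smallest leaf 11, emit neighbor 1.
Step 8: leaves = {1,12}. Remove smallest leaf 1, emit neighbor 9.
Step 9: leaves = {9,12}. Remove smallest leaf 9, emit neighbor 4.
Step 10: leaves = {4,12}. Remove smallest leaf 4, emit neighbor 7.
Done: 2 vertices remain (7, 12). Sequence = [2 7 6 1 8 12 1 9 4 7]

Answer: 2 7 6 1 8 12 1 9 4 7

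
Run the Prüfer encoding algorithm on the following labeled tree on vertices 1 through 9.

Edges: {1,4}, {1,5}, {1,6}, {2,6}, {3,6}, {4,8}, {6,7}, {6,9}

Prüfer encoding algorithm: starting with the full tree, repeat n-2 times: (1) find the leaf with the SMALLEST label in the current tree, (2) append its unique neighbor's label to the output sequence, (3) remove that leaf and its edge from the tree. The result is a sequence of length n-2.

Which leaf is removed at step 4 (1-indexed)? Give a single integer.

Answer: 7

Derivation:
Step 1: current leaves = {2,3,5,7,8,9}. Remove leaf 2 (neighbor: 6).
Step 2: current leaves = {3,5,7,8,9}. Remove leaf 3 (neighbor: 6).
Step 3: current leaves = {5,7,8,9}. Remove leaf 5 (neighbor: 1).
Step 4: current leaves = {7,8,9}. Remove leaf 7 (neighbor: 6).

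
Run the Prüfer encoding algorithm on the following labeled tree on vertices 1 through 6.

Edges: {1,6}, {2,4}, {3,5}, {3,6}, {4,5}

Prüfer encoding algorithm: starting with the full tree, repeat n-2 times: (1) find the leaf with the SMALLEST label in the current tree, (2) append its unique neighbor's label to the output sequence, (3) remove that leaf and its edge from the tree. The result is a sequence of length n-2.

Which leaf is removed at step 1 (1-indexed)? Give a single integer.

Step 1: current leaves = {1,2}. Remove leaf 1 (neighbor: 6).

Answer: 1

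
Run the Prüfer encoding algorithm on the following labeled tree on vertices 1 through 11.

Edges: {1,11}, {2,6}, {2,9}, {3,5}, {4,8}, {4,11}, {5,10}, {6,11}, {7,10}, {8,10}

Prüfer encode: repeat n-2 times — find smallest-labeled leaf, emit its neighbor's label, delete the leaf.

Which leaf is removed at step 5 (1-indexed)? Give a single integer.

Answer: 9

Derivation:
Step 1: current leaves = {1,3,7,9}. Remove leaf 1 (neighbor: 11).
Step 2: current leaves = {3,7,9}. Remove leaf 3 (neighbor: 5).
Step 3: current leaves = {5,7,9}. Remove leaf 5 (neighbor: 10).
Step 4: current leaves = {7,9}. Remove leaf 7 (neighbor: 10).
Step 5: current leaves = {9,10}. Remove leaf 9 (neighbor: 2).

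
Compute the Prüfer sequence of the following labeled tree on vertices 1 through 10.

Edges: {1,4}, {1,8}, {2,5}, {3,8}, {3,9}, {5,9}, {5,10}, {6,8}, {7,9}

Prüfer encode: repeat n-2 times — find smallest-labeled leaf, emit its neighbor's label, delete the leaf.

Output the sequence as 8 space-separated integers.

Answer: 5 1 8 8 9 3 9 5

Derivation:
Step 1: leaves = {2,4,6,7,10}. Remove smallest leaf 2, emit neighbor 5.
Step 2: leaves = {4,6,7,10}. Remove smallest leaf 4, emit neighbor 1.
Step 3: leaves = {1,6,7,10}. Remove smallest leaf 1, emit neighbor 8.
Step 4: leaves = {6,7,10}. Remove smallest leaf 6, emit neighbor 8.
Step 5: leaves = {7,8,10}. Remove smallest leaf 7, emit neighbor 9.
Step 6: leaves = {8,10}. Remove smallest leaf 8, emit neighbor 3.
Step 7: leaves = {3,10}. Remove smallest leaf 3, emit neighbor 9.
Step 8: leaves = {9,10}. Remove smallest leaf 9, emit neighbor 5.
Done: 2 vertices remain (5, 10). Sequence = [5 1 8 8 9 3 9 5]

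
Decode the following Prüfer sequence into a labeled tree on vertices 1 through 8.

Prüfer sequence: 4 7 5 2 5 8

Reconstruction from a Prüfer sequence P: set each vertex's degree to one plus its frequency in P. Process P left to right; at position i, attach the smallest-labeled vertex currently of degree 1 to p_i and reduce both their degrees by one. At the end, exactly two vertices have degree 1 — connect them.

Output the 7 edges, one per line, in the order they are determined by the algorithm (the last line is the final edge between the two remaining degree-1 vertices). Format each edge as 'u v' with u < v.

Initial degrees: {1:1, 2:2, 3:1, 4:2, 5:3, 6:1, 7:2, 8:2}
Step 1: smallest deg-1 vertex = 1, p_1 = 4. Add edge {1,4}. Now deg[1]=0, deg[4]=1.
Step 2: smallest deg-1 vertex = 3, p_2 = 7. Add edge {3,7}. Now deg[3]=0, deg[7]=1.
Step 3: smallest deg-1 vertex = 4, p_3 = 5. Add edge {4,5}. Now deg[4]=0, deg[5]=2.
Step 4: smallest deg-1 vertex = 6, p_4 = 2. Add edge {2,6}. Now deg[6]=0, deg[2]=1.
Step 5: smallest deg-1 vertex = 2, p_5 = 5. Add edge {2,5}. Now deg[2]=0, deg[5]=1.
Step 6: smallest deg-1 vertex = 5, p_6 = 8. Add edge {5,8}. Now deg[5]=0, deg[8]=1.
Final: two remaining deg-1 vertices are 7, 8. Add edge {7,8}.

Answer: 1 4
3 7
4 5
2 6
2 5
5 8
7 8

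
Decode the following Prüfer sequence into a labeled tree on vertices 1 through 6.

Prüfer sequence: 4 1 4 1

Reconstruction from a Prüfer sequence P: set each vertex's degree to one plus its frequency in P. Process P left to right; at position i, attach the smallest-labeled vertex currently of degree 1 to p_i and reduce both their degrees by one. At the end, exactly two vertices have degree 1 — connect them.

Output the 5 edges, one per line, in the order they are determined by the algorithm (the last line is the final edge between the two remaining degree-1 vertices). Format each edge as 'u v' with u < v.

Answer: 2 4
1 3
4 5
1 4
1 6

Derivation:
Initial degrees: {1:3, 2:1, 3:1, 4:3, 5:1, 6:1}
Step 1: smallest deg-1 vertex = 2, p_1 = 4. Add edge {2,4}. Now deg[2]=0, deg[4]=2.
Step 2: smallest deg-1 vertex = 3, p_2 = 1. Add edge {1,3}. Now deg[3]=0, deg[1]=2.
Step 3: smallest deg-1 vertex = 5, p_3 = 4. Add edge {4,5}. Now deg[5]=0, deg[4]=1.
Step 4: smallest deg-1 vertex = 4, p_4 = 1. Add edge {1,4}. Now deg[4]=0, deg[1]=1.
Final: two remaining deg-1 vertices are 1, 6. Add edge {1,6}.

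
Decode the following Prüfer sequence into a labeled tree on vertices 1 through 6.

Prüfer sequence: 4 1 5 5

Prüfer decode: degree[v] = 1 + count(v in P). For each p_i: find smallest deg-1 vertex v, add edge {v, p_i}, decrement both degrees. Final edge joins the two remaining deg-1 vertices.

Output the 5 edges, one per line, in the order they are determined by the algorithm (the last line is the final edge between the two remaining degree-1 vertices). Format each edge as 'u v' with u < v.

Initial degrees: {1:2, 2:1, 3:1, 4:2, 5:3, 6:1}
Step 1: smallest deg-1 vertex = 2, p_1 = 4. Add edge {2,4}. Now deg[2]=0, deg[4]=1.
Step 2: smallest deg-1 vertex = 3, p_2 = 1. Add edge {1,3}. Now deg[3]=0, deg[1]=1.
Step 3: smallest deg-1 vertex = 1, p_3 = 5. Add edge {1,5}. Now deg[1]=0, deg[5]=2.
Step 4: smallest deg-1 vertex = 4, p_4 = 5. Add edge {4,5}. Now deg[4]=0, deg[5]=1.
Final: two remaining deg-1 vertices are 5, 6. Add edge {5,6}.

Answer: 2 4
1 3
1 5
4 5
5 6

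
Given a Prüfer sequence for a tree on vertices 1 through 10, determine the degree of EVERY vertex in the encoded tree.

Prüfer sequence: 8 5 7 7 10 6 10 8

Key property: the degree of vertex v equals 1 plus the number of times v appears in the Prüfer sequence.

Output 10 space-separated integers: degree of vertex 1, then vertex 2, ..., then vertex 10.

Answer: 1 1 1 1 2 2 3 3 1 3

Derivation:
p_1 = 8: count[8] becomes 1
p_2 = 5: count[5] becomes 1
p_3 = 7: count[7] becomes 1
p_4 = 7: count[7] becomes 2
p_5 = 10: count[10] becomes 1
p_6 = 6: count[6] becomes 1
p_7 = 10: count[10] becomes 2
p_8 = 8: count[8] becomes 2
Degrees (1 + count): deg[1]=1+0=1, deg[2]=1+0=1, deg[3]=1+0=1, deg[4]=1+0=1, deg[5]=1+1=2, deg[6]=1+1=2, deg[7]=1+2=3, deg[8]=1+2=3, deg[9]=1+0=1, deg[10]=1+2=3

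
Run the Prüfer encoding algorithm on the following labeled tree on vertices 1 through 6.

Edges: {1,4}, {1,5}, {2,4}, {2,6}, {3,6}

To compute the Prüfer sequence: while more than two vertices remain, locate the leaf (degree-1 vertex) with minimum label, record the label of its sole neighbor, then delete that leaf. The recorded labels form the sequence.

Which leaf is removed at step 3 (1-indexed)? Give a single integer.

Answer: 1

Derivation:
Step 1: current leaves = {3,5}. Remove leaf 3 (neighbor: 6).
Step 2: current leaves = {5,6}. Remove leaf 5 (neighbor: 1).
Step 3: current leaves = {1,6}. Remove leaf 1 (neighbor: 4).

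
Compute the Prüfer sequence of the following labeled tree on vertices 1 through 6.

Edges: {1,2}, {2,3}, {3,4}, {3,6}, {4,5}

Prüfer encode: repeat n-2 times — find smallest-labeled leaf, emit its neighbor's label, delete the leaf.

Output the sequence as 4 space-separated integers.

Answer: 2 3 4 3

Derivation:
Step 1: leaves = {1,5,6}. Remove smallest leaf 1, emit neighbor 2.
Step 2: leaves = {2,5,6}. Remove smallest leaf 2, emit neighbor 3.
Step 3: leaves = {5,6}. Remove smallest leaf 5, emit neighbor 4.
Step 4: leaves = {4,6}. Remove smallest leaf 4, emit neighbor 3.
Done: 2 vertices remain (3, 6). Sequence = [2 3 4 3]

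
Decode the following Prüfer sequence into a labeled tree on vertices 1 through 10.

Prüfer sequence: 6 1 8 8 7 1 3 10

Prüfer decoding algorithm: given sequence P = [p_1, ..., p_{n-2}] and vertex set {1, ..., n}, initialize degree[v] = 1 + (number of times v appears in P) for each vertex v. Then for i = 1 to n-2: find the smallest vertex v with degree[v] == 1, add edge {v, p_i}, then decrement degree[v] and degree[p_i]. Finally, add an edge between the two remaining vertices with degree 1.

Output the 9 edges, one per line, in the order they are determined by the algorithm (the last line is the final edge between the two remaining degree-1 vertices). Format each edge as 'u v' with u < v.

Answer: 2 6
1 4
5 8
6 8
7 8
1 7
1 3
3 10
9 10

Derivation:
Initial degrees: {1:3, 2:1, 3:2, 4:1, 5:1, 6:2, 7:2, 8:3, 9:1, 10:2}
Step 1: smallest deg-1 vertex = 2, p_1 = 6. Add edge {2,6}. Now deg[2]=0, deg[6]=1.
Step 2: smallest deg-1 vertex = 4, p_2 = 1. Add edge {1,4}. Now deg[4]=0, deg[1]=2.
Step 3: smallest deg-1 vertex = 5, p_3 = 8. Add edge {5,8}. Now deg[5]=0, deg[8]=2.
Step 4: smallest deg-1 vertex = 6, p_4 = 8. Add edge {6,8}. Now deg[6]=0, deg[8]=1.
Step 5: smallest deg-1 vertex = 8, p_5 = 7. Add edge {7,8}. Now deg[8]=0, deg[7]=1.
Step 6: smallest deg-1 vertex = 7, p_6 = 1. Add edge {1,7}. Now deg[7]=0, deg[1]=1.
Step 7: smallest deg-1 vertex = 1, p_7 = 3. Add edge {1,3}. Now deg[1]=0, deg[3]=1.
Step 8: smallest deg-1 vertex = 3, p_8 = 10. Add edge {3,10}. Now deg[3]=0, deg[10]=1.
Final: two remaining deg-1 vertices are 9, 10. Add edge {9,10}.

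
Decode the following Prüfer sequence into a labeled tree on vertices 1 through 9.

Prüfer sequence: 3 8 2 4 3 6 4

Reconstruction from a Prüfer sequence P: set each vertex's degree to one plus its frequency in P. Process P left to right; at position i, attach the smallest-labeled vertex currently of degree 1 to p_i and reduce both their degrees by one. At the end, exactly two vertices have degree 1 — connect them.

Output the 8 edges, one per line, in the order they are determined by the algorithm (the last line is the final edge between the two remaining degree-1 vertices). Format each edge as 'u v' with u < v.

Initial degrees: {1:1, 2:2, 3:3, 4:3, 5:1, 6:2, 7:1, 8:2, 9:1}
Step 1: smallest deg-1 vertex = 1, p_1 = 3. Add edge {1,3}. Now deg[1]=0, deg[3]=2.
Step 2: smallest deg-1 vertex = 5, p_2 = 8. Add edge {5,8}. Now deg[5]=0, deg[8]=1.
Step 3: smallest deg-1 vertex = 7, p_3 = 2. Add edge {2,7}. Now deg[7]=0, deg[2]=1.
Step 4: smallest deg-1 vertex = 2, p_4 = 4. Add edge {2,4}. Now deg[2]=0, deg[4]=2.
Step 5: smallest deg-1 vertex = 8, p_5 = 3. Add edge {3,8}. Now deg[8]=0, deg[3]=1.
Step 6: smallest deg-1 vertex = 3, p_6 = 6. Add edge {3,6}. Now deg[3]=0, deg[6]=1.
Step 7: smallest deg-1 vertex = 6, p_7 = 4. Add edge {4,6}. Now deg[6]=0, deg[4]=1.
Final: two remaining deg-1 vertices are 4, 9. Add edge {4,9}.

Answer: 1 3
5 8
2 7
2 4
3 8
3 6
4 6
4 9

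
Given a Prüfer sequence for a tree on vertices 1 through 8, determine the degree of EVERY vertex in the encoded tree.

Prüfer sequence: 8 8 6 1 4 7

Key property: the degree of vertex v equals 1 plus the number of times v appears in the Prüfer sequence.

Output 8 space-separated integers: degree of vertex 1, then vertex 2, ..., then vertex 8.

Answer: 2 1 1 2 1 2 2 3

Derivation:
p_1 = 8: count[8] becomes 1
p_2 = 8: count[8] becomes 2
p_3 = 6: count[6] becomes 1
p_4 = 1: count[1] becomes 1
p_5 = 4: count[4] becomes 1
p_6 = 7: count[7] becomes 1
Degrees (1 + count): deg[1]=1+1=2, deg[2]=1+0=1, deg[3]=1+0=1, deg[4]=1+1=2, deg[5]=1+0=1, deg[6]=1+1=2, deg[7]=1+1=2, deg[8]=1+2=3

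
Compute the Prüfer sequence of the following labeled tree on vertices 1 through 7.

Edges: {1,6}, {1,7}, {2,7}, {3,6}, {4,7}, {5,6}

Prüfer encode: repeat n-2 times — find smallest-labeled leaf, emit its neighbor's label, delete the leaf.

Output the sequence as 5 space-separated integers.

Step 1: leaves = {2,3,4,5}. Remove smallest leaf 2, emit neighbor 7.
Step 2: leaves = {3,4,5}. Remove smallest leaf 3, emit neighbor 6.
Step 3: leaves = {4,5}. Remove smallest leaf 4, emit neighbor 7.
Step 4: leaves = {5,7}. Remove smallest leaf 5, emit neighbor 6.
Step 5: leaves = {6,7}. Remove smallest leaf 6, emit neighbor 1.
Done: 2 vertices remain (1, 7). Sequence = [7 6 7 6 1]

Answer: 7 6 7 6 1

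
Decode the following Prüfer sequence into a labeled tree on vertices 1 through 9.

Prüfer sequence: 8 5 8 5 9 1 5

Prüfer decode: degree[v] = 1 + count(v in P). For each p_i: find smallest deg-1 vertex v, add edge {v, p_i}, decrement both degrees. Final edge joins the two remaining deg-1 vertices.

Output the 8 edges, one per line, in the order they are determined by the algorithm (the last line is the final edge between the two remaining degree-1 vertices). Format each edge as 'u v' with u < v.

Answer: 2 8
3 5
4 8
5 6
7 9
1 8
1 5
5 9

Derivation:
Initial degrees: {1:2, 2:1, 3:1, 4:1, 5:4, 6:1, 7:1, 8:3, 9:2}
Step 1: smallest deg-1 vertex = 2, p_1 = 8. Add edge {2,8}. Now deg[2]=0, deg[8]=2.
Step 2: smallest deg-1 vertex = 3, p_2 = 5. Add edge {3,5}. Now deg[3]=0, deg[5]=3.
Step 3: smallest deg-1 vertex = 4, p_3 = 8. Add edge {4,8}. Now deg[4]=0, deg[8]=1.
Step 4: smallest deg-1 vertex = 6, p_4 = 5. Add edge {5,6}. Now deg[6]=0, deg[5]=2.
Step 5: smallest deg-1 vertex = 7, p_5 = 9. Add edge {7,9}. Now deg[7]=0, deg[9]=1.
Step 6: smallest deg-1 vertex = 8, p_6 = 1. Add edge {1,8}. Now deg[8]=0, deg[1]=1.
Step 7: smallest deg-1 vertex = 1, p_7 = 5. Add edge {1,5}. Now deg[1]=0, deg[5]=1.
Final: two remaining deg-1 vertices are 5, 9. Add edge {5,9}.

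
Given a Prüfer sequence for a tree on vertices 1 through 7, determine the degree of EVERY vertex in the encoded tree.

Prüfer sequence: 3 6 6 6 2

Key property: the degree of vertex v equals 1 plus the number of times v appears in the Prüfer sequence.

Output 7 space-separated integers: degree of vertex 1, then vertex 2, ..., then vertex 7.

p_1 = 3: count[3] becomes 1
p_2 = 6: count[6] becomes 1
p_3 = 6: count[6] becomes 2
p_4 = 6: count[6] becomes 3
p_5 = 2: count[2] becomes 1
Degrees (1 + count): deg[1]=1+0=1, deg[2]=1+1=2, deg[3]=1+1=2, deg[4]=1+0=1, deg[5]=1+0=1, deg[6]=1+3=4, deg[7]=1+0=1

Answer: 1 2 2 1 1 4 1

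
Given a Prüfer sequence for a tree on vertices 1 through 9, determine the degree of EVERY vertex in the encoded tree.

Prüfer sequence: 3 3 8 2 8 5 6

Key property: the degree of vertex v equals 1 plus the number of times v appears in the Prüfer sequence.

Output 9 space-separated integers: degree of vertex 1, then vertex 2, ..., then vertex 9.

Answer: 1 2 3 1 2 2 1 3 1

Derivation:
p_1 = 3: count[3] becomes 1
p_2 = 3: count[3] becomes 2
p_3 = 8: count[8] becomes 1
p_4 = 2: count[2] becomes 1
p_5 = 8: count[8] becomes 2
p_6 = 5: count[5] becomes 1
p_7 = 6: count[6] becomes 1
Degrees (1 + count): deg[1]=1+0=1, deg[2]=1+1=2, deg[3]=1+2=3, deg[4]=1+0=1, deg[5]=1+1=2, deg[6]=1+1=2, deg[7]=1+0=1, deg[8]=1+2=3, deg[9]=1+0=1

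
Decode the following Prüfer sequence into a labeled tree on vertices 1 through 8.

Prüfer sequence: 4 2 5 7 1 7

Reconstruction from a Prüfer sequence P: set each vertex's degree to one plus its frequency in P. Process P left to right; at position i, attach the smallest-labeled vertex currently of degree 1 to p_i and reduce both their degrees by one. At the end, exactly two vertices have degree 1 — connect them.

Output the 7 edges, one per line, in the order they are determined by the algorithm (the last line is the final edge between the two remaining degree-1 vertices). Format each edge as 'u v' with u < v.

Initial degrees: {1:2, 2:2, 3:1, 4:2, 5:2, 6:1, 7:3, 8:1}
Step 1: smallest deg-1 vertex = 3, p_1 = 4. Add edge {3,4}. Now deg[3]=0, deg[4]=1.
Step 2: smallest deg-1 vertex = 4, p_2 = 2. Add edge {2,4}. Now deg[4]=0, deg[2]=1.
Step 3: smallest deg-1 vertex = 2, p_3 = 5. Add edge {2,5}. Now deg[2]=0, deg[5]=1.
Step 4: smallest deg-1 vertex = 5, p_4 = 7. Add edge {5,7}. Now deg[5]=0, deg[7]=2.
Step 5: smallest deg-1 vertex = 6, p_5 = 1. Add edge {1,6}. Now deg[6]=0, deg[1]=1.
Step 6: smallest deg-1 vertex = 1, p_6 = 7. Add edge {1,7}. Now deg[1]=0, deg[7]=1.
Final: two remaining deg-1 vertices are 7, 8. Add edge {7,8}.

Answer: 3 4
2 4
2 5
5 7
1 6
1 7
7 8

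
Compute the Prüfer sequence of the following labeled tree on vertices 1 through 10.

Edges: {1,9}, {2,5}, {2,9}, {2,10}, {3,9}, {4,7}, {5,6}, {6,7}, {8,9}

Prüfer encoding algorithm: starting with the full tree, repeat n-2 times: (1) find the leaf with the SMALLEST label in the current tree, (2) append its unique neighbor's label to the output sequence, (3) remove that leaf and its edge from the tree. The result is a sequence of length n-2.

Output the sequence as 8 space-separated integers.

Step 1: leaves = {1,3,4,8,10}. Remove smallest leaf 1, emit neighbor 9.
Step 2: leaves = {3,4,8,10}. Remove smallest leaf 3, emit neighbor 9.
Step 3: leaves = {4,8,10}. Remove smallest leaf 4, emit neighbor 7.
Step 4: leaves = {7,8,10}. Remove smallest leaf 7, emit neighbor 6.
Step 5: leaves = {6,8,10}. Remove smallest leaf 6, emit neighbor 5.
Step 6: leaves = {5,8,10}. Remove smallest leaf 5, emit neighbor 2.
Step 7: leaves = {8,10}. Remove smallest leaf 8, emit neighbor 9.
Step 8: leaves = {9,10}. Remove smallest leaf 9, emit neighbor 2.
Done: 2 vertices remain (2, 10). Sequence = [9 9 7 6 5 2 9 2]

Answer: 9 9 7 6 5 2 9 2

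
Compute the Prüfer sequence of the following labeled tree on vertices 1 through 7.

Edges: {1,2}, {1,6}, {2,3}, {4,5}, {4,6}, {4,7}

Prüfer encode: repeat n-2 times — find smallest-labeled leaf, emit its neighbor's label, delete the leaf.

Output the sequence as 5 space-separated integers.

Step 1: leaves = {3,5,7}. Remove smallest leaf 3, emit neighbor 2.
Step 2: leaves = {2,5,7}. Remove smallest leaf 2, emit neighbor 1.
Step 3: leaves = {1,5,7}. Remove smallest leaf 1, emit neighbor 6.
Step 4: leaves = {5,6,7}. Remove smallest leaf 5, emit neighbor 4.
Step 5: leaves = {6,7}. Remove smallest leaf 6, emit neighbor 4.
Done: 2 vertices remain (4, 7). Sequence = [2 1 6 4 4]

Answer: 2 1 6 4 4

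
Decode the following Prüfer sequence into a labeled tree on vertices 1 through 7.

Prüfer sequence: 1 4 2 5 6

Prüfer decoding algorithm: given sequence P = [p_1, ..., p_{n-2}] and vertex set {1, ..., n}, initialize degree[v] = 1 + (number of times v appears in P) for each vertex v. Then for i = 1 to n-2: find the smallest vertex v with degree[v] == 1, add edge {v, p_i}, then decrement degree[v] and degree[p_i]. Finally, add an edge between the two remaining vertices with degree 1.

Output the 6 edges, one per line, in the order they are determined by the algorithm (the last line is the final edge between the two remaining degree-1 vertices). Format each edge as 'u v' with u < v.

Answer: 1 3
1 4
2 4
2 5
5 6
6 7

Derivation:
Initial degrees: {1:2, 2:2, 3:1, 4:2, 5:2, 6:2, 7:1}
Step 1: smallest deg-1 vertex = 3, p_1 = 1. Add edge {1,3}. Now deg[3]=0, deg[1]=1.
Step 2: smallest deg-1 vertex = 1, p_2 = 4. Add edge {1,4}. Now deg[1]=0, deg[4]=1.
Step 3: smallest deg-1 vertex = 4, p_3 = 2. Add edge {2,4}. Now deg[4]=0, deg[2]=1.
Step 4: smallest deg-1 vertex = 2, p_4 = 5. Add edge {2,5}. Now deg[2]=0, deg[5]=1.
Step 5: smallest deg-1 vertex = 5, p_5 = 6. Add edge {5,6}. Now deg[5]=0, deg[6]=1.
Final: two remaining deg-1 vertices are 6, 7. Add edge {6,7}.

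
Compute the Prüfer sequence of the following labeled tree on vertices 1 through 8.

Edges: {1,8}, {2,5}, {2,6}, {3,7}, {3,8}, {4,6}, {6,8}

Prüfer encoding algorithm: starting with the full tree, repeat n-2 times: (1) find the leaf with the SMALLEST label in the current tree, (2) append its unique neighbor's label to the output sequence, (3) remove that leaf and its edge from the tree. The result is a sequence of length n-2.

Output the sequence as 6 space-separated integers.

Step 1: leaves = {1,4,5,7}. Remove smallest leaf 1, emit neighbor 8.
Step 2: leaves = {4,5,7}. Remove smallest leaf 4, emit neighbor 6.
Step 3: leaves = {5,7}. Remove smallest leaf 5, emit neighbor 2.
Step 4: leaves = {2,7}. Remove smallest leaf 2, emit neighbor 6.
Step 5: leaves = {6,7}. Remove smallest leaf 6, emit neighbor 8.
Step 6: leaves = {7,8}. Remove smallest leaf 7, emit neighbor 3.
Done: 2 vertices remain (3, 8). Sequence = [8 6 2 6 8 3]

Answer: 8 6 2 6 8 3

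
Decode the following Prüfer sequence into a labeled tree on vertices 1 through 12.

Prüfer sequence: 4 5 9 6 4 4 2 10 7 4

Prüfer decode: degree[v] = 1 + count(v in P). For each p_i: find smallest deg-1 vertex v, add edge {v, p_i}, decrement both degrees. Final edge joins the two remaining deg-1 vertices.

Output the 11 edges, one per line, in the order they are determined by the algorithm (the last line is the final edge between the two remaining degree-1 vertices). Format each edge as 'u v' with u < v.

Initial degrees: {1:1, 2:2, 3:1, 4:5, 5:2, 6:2, 7:2, 8:1, 9:2, 10:2, 11:1, 12:1}
Step 1: smallest deg-1 vertex = 1, p_1 = 4. Add edge {1,4}. Now deg[1]=0, deg[4]=4.
Step 2: smallest deg-1 vertex = 3, p_2 = 5. Add edge {3,5}. Now deg[3]=0, deg[5]=1.
Step 3: smallest deg-1 vertex = 5, p_3 = 9. Add edge {5,9}. Now deg[5]=0, deg[9]=1.
Step 4: smallest deg-1 vertex = 8, p_4 = 6. Add edge {6,8}. Now deg[8]=0, deg[6]=1.
Step 5: smallest deg-1 vertex = 6, p_5 = 4. Add edge {4,6}. Now deg[6]=0, deg[4]=3.
Step 6: smallest deg-1 vertex = 9, p_6 = 4. Add edge {4,9}. Now deg[9]=0, deg[4]=2.
Step 7: smallest deg-1 vertex = 11, p_7 = 2. Add edge {2,11}. Now deg[11]=0, deg[2]=1.
Step 8: smallest deg-1 vertex = 2, p_8 = 10. Add edge {2,10}. Now deg[2]=0, deg[10]=1.
Step 9: smallest deg-1 vertex = 10, p_9 = 7. Add edge {7,10}. Now deg[10]=0, deg[7]=1.
Step 10: smallest deg-1 vertex = 7, p_10 = 4. Add edge {4,7}. Now deg[7]=0, deg[4]=1.
Final: two remaining deg-1 vertices are 4, 12. Add edge {4,12}.

Answer: 1 4
3 5
5 9
6 8
4 6
4 9
2 11
2 10
7 10
4 7
4 12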